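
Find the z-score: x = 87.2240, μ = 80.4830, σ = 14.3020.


z = (87.2240 - 80.4830)/14.3020
= 6.7410/14.3020
= 0.4713

z = 0.4713


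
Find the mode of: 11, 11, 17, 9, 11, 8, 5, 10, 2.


Frequencies: 2:1, 5:1, 8:1, 9:1, 10:1, 11:3, 17:1
Max frequency = 3
Mode = 11

Mode = 11


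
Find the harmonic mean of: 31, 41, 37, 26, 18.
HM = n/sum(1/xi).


Sum of reciprocals = 1/31 + 1/41 + 1/37 + 1/26 + 1/18 = 0.177692
HM = 5/0.177692 = 28.1385

HM = 28.1385


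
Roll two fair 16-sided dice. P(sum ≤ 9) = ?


Total outcomes = 16×16 = 256
Favorable (sum ≤ 9): 36
P = 36/256 = 0.1406

P = 0.1406


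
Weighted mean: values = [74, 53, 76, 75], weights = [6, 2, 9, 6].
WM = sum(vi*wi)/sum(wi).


Numerator = 74*6 + 53*2 + 76*9 + 75*6 = 1684
Denominator = 6 + 2 + 9 + 6 = 23
WM = 1684/23 = 73.2174

WM = 73.2174


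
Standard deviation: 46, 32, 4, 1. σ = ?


Mean = 20.7500
Variance = 358.6875
SD = sqrt(358.6875) = 18.9390

SD = 18.9390


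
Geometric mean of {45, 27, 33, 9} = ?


Product = 45 × 27 × 33 × 9 = 360855
GM = 360855^(1/4) = 24.5094

GM = 24.5094


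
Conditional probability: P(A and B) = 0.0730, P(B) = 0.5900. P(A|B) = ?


P(A|B) = 0.0730/0.5900 = 0.1237

P(A|B) = 0.1237


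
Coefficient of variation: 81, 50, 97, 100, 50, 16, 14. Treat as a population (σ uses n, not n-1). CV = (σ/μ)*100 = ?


Mean = 58.2857
SD = 33.0399
CV = (33.0399/58.2857)*100 = 56.6860%

CV = 56.6860%


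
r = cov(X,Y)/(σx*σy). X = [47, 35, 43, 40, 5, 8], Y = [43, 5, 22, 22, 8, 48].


Mean X = 29.6667, Mean Y = 24.6667
SD X = 16.789547, SD Y = 16.121070
Cov = 9.222222
r = 9.222222/(16.789547*16.121070) = 0.0341

r = 0.0341


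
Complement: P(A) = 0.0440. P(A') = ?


P(not A) = 1 - 0.0440 = 0.9560

P(not A) = 0.9560


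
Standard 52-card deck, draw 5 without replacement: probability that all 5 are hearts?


P(all hearts) = (13/52) × (12/51) × (11/50) × (10/49) × (9/48)
= 0.0005

P = 0.0005


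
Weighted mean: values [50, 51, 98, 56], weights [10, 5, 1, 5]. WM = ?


Numerator = 50*10 + 51*5 + 98*1 + 56*5 = 1133
Denominator = 10 + 5 + 1 + 5 = 21
WM = 1133/21 = 53.9524

WM = 53.9524


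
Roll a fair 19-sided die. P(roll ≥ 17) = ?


Favorable outcomes (roll ≥ 17): 3
Total outcomes = 19
P = 3/19 = 0.1579

P = 0.1579


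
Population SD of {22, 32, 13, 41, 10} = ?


Mean = 23.6000
Variance = 134.6400
SD = sqrt(134.6400) = 11.6034

SD = 11.6034


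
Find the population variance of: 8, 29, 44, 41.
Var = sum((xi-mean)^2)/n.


Mean = 30.5000
Squared deviations: 506.2500, 2.2500, 182.2500, 110.2500
Sum = 801.0000
Variance = 801.0000/4 = 200.2500

Variance = 200.2500


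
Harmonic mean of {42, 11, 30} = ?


Sum of reciprocals = 1/42 + 1/11 + 1/30 = 0.148052
HM = 3/0.148052 = 20.2632

HM = 20.2632


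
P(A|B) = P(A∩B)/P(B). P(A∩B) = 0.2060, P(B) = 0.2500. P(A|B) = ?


P(A|B) = 0.2060/0.2500 = 0.8240

P(A|B) = 0.8240


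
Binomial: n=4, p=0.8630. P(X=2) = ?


C(4,2) = 6
p^2 = 0.744769
(1-p)^2 = 0.018769
P = 6 * 0.744769 * 0.018769 = 0.0839

P(X=2) = 0.0839


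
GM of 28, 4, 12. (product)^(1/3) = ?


Product = 28 × 4 × 12 = 1344
GM = 1344^(1/3) = 11.0357

GM = 11.0357


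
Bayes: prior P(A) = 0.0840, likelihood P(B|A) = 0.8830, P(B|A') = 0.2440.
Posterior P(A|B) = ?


P(B) = P(B|A)*P(A) + P(B|A')*P(A')
= 0.8830*0.0840 + 0.2440*0.9160
= 0.074172 + 0.223504 = 0.297676
P(A|B) = 0.074172/0.297676 = 0.2492

P(A|B) = 0.2492


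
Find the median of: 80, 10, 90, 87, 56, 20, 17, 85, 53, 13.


Sorted: 10, 13, 17, 20, 53, 56, 80, 85, 87, 90
n = 10 (even)
Middle values: 53 and 56
Median = (53+56)/2 = 54.5000

Median = 54.5000


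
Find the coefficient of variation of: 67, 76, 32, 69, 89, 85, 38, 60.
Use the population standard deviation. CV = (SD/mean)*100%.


Mean = 64.5000
SD = 19.2289
CV = (19.2289/64.5000)*100 = 29.8122%

CV = 29.8122%


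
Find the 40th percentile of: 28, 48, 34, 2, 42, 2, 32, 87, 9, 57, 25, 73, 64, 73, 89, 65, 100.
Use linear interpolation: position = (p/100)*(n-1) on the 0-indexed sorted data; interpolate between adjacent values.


Sorted: 2, 2, 9, 25, 28, 32, 34, 42, 48, 57, 64, 65, 73, 73, 87, 89, 100
n = 17
Index = 40/100 * 16 = 6.4000
Lower = data[6] = 34, Upper = data[7] = 42
P40 = 34 + 0.4000*(8) = 37.2000

P40 = 37.2000


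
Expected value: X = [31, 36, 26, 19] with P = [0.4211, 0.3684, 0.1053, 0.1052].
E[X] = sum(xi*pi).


E[X] = 31*0.4211 + 36*0.3684 + 26*0.1053 + 19*0.1052
= 13.0541 + 13.2624 + 2.7378 + 1.9988
= 31.0531

E[X] = 31.0531


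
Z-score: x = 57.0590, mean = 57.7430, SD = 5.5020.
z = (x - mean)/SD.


z = (57.0590 - 57.7430)/5.5020
= -0.6840/5.5020
= -0.1243

z = -0.1243


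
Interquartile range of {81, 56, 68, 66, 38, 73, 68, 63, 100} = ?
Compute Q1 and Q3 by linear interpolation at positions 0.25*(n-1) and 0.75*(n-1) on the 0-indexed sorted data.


Sorted: 38, 56, 63, 66, 68, 68, 73, 81, 100
Q1 (25th %ile) = 63.0000
Q3 (75th %ile) = 73.0000
IQR = 73.0000 - 63.0000 = 10.0000

IQR = 10.0000


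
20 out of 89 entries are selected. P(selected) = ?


P = 20/89 = 0.2247

P = 0.2247


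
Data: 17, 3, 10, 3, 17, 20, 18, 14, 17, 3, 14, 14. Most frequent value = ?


Frequencies: 3:3, 10:1, 14:3, 17:3, 18:1, 20:1
Max frequency = 3
Mode = 3, 14, 17

Mode = 3, 14, 17


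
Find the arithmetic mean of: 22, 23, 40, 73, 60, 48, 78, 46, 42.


Sum = 22 + 23 + 40 + 73 + 60 + 48 + 78 + 46 + 42 = 432
n = 9
Mean = 432/9 = 48.0000

Mean = 48.0000


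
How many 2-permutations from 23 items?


P(23,2) = 23!/21!
= 25852016738884976640000/51090942171709440000
= 506

P(23,2) = 506


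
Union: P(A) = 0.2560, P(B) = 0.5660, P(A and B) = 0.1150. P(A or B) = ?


P(A∪B) = 0.2560 + 0.5660 - 0.1150
= 0.8220 - 0.1150
= 0.7070

P(A∪B) = 0.7070


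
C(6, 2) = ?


C(6,2) = 6!/(2! × 4!)
= 720/(2 × 24)
= 15

C(6,2) = 15


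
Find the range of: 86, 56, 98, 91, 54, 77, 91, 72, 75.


Max = 98, Min = 54
Range = 98 - 54 = 44

Range = 44


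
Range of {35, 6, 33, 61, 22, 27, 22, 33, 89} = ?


Max = 89, Min = 6
Range = 89 - 6 = 83

Range = 83


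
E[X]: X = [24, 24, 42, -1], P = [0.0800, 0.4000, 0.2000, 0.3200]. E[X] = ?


E[X] = 24*0.0800 + 24*0.4000 + 42*0.2000 - 1*0.3200
= 1.9200 + 9.6000 + 8.4000 - 0.3200
= 19.6000

E[X] = 19.6000


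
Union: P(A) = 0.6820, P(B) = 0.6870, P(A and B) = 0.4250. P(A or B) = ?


P(A∪B) = 0.6820 + 0.6870 - 0.4250
= 1.3690 - 0.4250
= 0.9440

P(A∪B) = 0.9440


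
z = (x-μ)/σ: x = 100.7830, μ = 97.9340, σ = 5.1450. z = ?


z = (100.7830 - 97.9340)/5.1450
= 2.8490/5.1450
= 0.5537

z = 0.5537


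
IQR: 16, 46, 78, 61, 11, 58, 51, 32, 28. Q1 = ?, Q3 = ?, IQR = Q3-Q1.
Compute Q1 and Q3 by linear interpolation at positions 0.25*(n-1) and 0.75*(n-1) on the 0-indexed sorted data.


Sorted: 11, 16, 28, 32, 46, 51, 58, 61, 78
Q1 (25th %ile) = 28.0000
Q3 (75th %ile) = 58.0000
IQR = 58.0000 - 28.0000 = 30.0000

IQR = 30.0000


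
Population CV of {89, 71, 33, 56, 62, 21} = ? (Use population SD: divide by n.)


Mean = 55.3333
SD = 22.7352
CV = (22.7352/55.3333)*100 = 41.0877%

CV = 41.0877%


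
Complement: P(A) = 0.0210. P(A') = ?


P(not A) = 1 - 0.0210 = 0.9790

P(not A) = 0.9790


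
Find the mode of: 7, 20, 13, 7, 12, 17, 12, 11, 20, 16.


Frequencies: 7:2, 11:1, 12:2, 13:1, 16:1, 17:1, 20:2
Max frequency = 2
Mode = 7, 12, 20

Mode = 7, 12, 20


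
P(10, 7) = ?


P(10,7) = 10!/3!
= 3628800/6
= 604800

P(10,7) = 604800


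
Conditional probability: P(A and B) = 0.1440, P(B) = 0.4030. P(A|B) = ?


P(A|B) = 0.1440/0.4030 = 0.3573

P(A|B) = 0.3573


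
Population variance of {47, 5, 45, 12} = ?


Mean = 27.2500
Squared deviations: 390.0625, 495.0625, 315.0625, 232.5625
Sum = 1432.7500
Variance = 1432.7500/4 = 358.1875

Variance = 358.1875


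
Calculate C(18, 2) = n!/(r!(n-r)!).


C(18,2) = 18!/(2! × 16!)
= 6402373705728000/(2 × 20922789888000)
= 153

C(18,2) = 153


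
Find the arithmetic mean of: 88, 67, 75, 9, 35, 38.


Sum = 88 + 67 + 75 + 9 + 35 + 38 = 312
n = 6
Mean = 312/6 = 52.0000

Mean = 52.0000


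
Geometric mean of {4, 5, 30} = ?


Product = 4 × 5 × 30 = 600
GM = 600^(1/3) = 8.4343

GM = 8.4343


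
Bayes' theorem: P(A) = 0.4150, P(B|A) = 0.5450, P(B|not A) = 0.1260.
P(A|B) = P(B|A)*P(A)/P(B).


P(B) = P(B|A)*P(A) + P(B|A')*P(A')
= 0.5450*0.4150 + 0.1260*0.5850
= 0.226175 + 0.073710 = 0.299885
P(A|B) = 0.226175/0.299885 = 0.7542

P(A|B) = 0.7542


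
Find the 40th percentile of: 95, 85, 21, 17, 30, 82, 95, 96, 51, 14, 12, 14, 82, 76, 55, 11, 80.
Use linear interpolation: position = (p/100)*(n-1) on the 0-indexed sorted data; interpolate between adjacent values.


Sorted: 11, 12, 14, 14, 17, 21, 30, 51, 55, 76, 80, 82, 82, 85, 95, 95, 96
n = 17
Index = 40/100 * 16 = 6.4000
Lower = data[6] = 30, Upper = data[7] = 51
P40 = 30 + 0.4000*(21) = 38.4000

P40 = 38.4000


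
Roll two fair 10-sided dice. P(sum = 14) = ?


Total outcomes = 10×10 = 100
Favorable (sum = 14): 7
P = 7/100 = 0.0700

P = 0.0700


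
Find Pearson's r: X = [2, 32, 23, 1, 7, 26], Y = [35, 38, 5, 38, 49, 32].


Mean X = 15.1667, Mean Y = 32.8333
SD X = 12.266712, SD Y = 13.508228
Cov = -62.305556
r = -62.305556/(12.266712*13.508228) = -0.3760

r = -0.3760


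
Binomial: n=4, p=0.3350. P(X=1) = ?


C(4,1) = 4
p^1 = 0.335000
(1-p)^3 = 0.294080
P = 4 * 0.335000 * 0.294080 = 0.3941

P(X=1) = 0.3941


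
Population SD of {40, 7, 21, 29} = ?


Mean = 24.2500
Variance = 144.6875
SD = sqrt(144.6875) = 12.0286

SD = 12.0286


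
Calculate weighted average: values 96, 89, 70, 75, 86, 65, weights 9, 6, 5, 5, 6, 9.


Numerator = 96*9 + 89*6 + 70*5 + 75*5 + 86*6 + 65*9 = 3224
Denominator = 9 + 6 + 5 + 5 + 6 + 9 = 40
WM = 3224/40 = 80.6000

WM = 80.6000


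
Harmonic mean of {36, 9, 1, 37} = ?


Sum of reciprocals = 1/36 + 1/9 + 1/1 + 1/37 = 1.165916
HM = 4/1.165916 = 3.4308

HM = 3.4308


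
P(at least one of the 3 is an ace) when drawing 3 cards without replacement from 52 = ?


P(at least one) = 1 - P(none)
P(none) = (48/52) × (47/51) × (46/50) = 0.782624
P(at least one) = 1 - 0.782624 = 0.2174

P = 0.2174


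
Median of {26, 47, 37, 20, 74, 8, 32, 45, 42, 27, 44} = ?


Sorted: 8, 20, 26, 27, 32, 37, 42, 44, 45, 47, 74
n = 11 (odd)
Middle value = 37

Median = 37


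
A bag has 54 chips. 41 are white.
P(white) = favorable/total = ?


P = 41/54 = 0.7593

P = 0.7593


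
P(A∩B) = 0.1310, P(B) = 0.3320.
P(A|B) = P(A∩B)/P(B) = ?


P(A|B) = 0.1310/0.3320 = 0.3946

P(A|B) = 0.3946


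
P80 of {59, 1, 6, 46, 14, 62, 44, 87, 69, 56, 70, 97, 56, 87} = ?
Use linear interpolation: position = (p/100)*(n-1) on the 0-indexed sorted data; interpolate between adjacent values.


Sorted: 1, 6, 14, 44, 46, 56, 56, 59, 62, 69, 70, 87, 87, 97
n = 14
Index = 80/100 * 13 = 10.4000
Lower = data[10] = 70, Upper = data[11] = 87
P80 = 70 + 0.4000*(17) = 76.8000

P80 = 76.8000


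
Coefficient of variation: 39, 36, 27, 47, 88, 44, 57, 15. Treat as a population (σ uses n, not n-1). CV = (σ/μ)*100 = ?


Mean = 44.1250
SD = 20.4110
CV = (20.4110/44.1250)*100 = 46.2572%

CV = 46.2572%


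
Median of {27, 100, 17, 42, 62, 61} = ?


Sorted: 17, 27, 42, 61, 62, 100
n = 6 (even)
Middle values: 42 and 61
Median = (42+61)/2 = 51.5000

Median = 51.5000


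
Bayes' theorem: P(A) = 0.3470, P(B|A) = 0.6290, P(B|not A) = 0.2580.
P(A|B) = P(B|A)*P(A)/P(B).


P(B) = P(B|A)*P(A) + P(B|A')*P(A')
= 0.6290*0.3470 + 0.2580*0.6530
= 0.218263 + 0.168474 = 0.386737
P(A|B) = 0.218263/0.386737 = 0.5644

P(A|B) = 0.5644


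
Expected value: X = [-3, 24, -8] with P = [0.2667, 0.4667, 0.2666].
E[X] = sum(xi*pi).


E[X] = -3*0.2667 + 24*0.4667 - 8*0.2666
= -0.8001 + 11.2008 - 2.1328
= 8.2679

E[X] = 8.2679


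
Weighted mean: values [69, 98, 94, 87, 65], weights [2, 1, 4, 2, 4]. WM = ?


Numerator = 69*2 + 98*1 + 94*4 + 87*2 + 65*4 = 1046
Denominator = 2 + 1 + 4 + 2 + 4 = 13
WM = 1046/13 = 80.4615

WM = 80.4615


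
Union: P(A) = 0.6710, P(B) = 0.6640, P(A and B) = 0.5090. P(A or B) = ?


P(A∪B) = 0.6710 + 0.6640 - 0.5090
= 1.3350 - 0.5090
= 0.8260

P(A∪B) = 0.8260


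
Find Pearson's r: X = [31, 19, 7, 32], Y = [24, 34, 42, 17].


Mean X = 22.2500, Mean Y = 29.2500
SD X = 10.182706, SD Y = 9.522998
Cov = -93.812500
r = -93.812500/(10.182706*9.522998) = -0.9674

r = -0.9674


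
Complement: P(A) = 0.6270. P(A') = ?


P(not A) = 1 - 0.6270 = 0.3730

P(not A) = 0.3730


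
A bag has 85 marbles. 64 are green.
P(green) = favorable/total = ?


P = 64/85 = 0.7529

P = 0.7529


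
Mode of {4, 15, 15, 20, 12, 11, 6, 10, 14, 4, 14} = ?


Frequencies: 4:2, 6:1, 10:1, 11:1, 12:1, 14:2, 15:2, 20:1
Max frequency = 2
Mode = 4, 14, 15

Mode = 4, 14, 15


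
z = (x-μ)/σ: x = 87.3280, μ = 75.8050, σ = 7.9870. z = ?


z = (87.3280 - 75.8050)/7.9870
= 11.5230/7.9870
= 1.4427

z = 1.4427


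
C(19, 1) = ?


C(19,1) = 19!/(1! × 18!)
= 121645100408832000/(1 × 6402373705728000)
= 19

C(19,1) = 19


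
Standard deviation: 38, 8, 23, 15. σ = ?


Mean = 21.0000
Variance = 124.5000
SD = sqrt(124.5000) = 11.1580

SD = 11.1580


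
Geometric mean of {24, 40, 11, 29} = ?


Product = 24 × 40 × 11 × 29 = 306240
GM = 306240^(1/4) = 23.5242

GM = 23.5242


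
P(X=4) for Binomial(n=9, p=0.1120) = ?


C(9,4) = 126
p^4 = 0.000157
(1-p)^5 = 0.552160
P = 126 * 0.000157 * 0.552160 = 0.0109

P(X=4) = 0.0109


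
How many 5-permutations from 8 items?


P(8,5) = 8!/3!
= 40320/6
= 6720

P(8,5) = 6720


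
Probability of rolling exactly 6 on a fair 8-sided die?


Favorable outcomes (roll = 6): 1
Total outcomes = 8
P = 1/8 = 0.1250

P = 0.1250


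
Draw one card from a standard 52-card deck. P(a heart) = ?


13 hearts in 52 cards
P = 13/52 = 0.2500

P = 0.2500


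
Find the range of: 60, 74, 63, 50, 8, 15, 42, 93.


Max = 93, Min = 8
Range = 93 - 8 = 85

Range = 85


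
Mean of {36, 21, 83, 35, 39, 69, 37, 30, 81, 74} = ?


Sum = 36 + 21 + 83 + 35 + 39 + 69 + 37 + 30 + 81 + 74 = 505
n = 10
Mean = 505/10 = 50.5000

Mean = 50.5000


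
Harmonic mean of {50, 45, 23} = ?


Sum of reciprocals = 1/50 + 1/45 + 1/23 = 0.085700
HM = 3/0.085700 = 35.0056

HM = 35.0056


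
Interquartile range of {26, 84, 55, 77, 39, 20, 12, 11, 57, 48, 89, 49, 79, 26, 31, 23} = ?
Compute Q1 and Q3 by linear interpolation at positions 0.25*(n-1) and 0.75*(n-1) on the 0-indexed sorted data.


Sorted: 11, 12, 20, 23, 26, 26, 31, 39, 48, 49, 55, 57, 77, 79, 84, 89
Q1 (25th %ile) = 25.2500
Q3 (75th %ile) = 62.0000
IQR = 62.0000 - 25.2500 = 36.7500

IQR = 36.7500


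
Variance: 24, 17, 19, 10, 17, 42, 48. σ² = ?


Mean = 25.2857
Squared deviations: 1.6531, 68.6531, 39.5102, 233.6531, 68.6531, 279.3673, 515.9388
Sum = 1207.4286
Variance = 1207.4286/7 = 172.4898

Variance = 172.4898


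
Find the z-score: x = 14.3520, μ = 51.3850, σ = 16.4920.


z = (14.3520 - 51.3850)/16.4920
= -37.0330/16.4920
= -2.2455

z = -2.2455


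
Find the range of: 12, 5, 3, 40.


Max = 40, Min = 3
Range = 40 - 3 = 37

Range = 37


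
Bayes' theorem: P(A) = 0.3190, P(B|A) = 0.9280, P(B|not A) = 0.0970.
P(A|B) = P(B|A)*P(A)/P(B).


P(B) = P(B|A)*P(A) + P(B|A')*P(A')
= 0.9280*0.3190 + 0.0970*0.6810
= 0.296032 + 0.066057 = 0.362089
P(A|B) = 0.296032/0.362089 = 0.8176

P(A|B) = 0.8176


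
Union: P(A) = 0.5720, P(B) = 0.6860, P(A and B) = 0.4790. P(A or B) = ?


P(A∪B) = 0.5720 + 0.6860 - 0.4790
= 1.2580 - 0.4790
= 0.7790

P(A∪B) = 0.7790


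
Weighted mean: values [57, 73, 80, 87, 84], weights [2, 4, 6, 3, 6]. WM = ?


Numerator = 57*2 + 73*4 + 80*6 + 87*3 + 84*6 = 1651
Denominator = 2 + 4 + 6 + 3 + 6 = 21
WM = 1651/21 = 78.6190

WM = 78.6190


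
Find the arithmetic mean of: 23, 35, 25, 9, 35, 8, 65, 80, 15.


Sum = 23 + 35 + 25 + 9 + 35 + 8 + 65 + 80 + 15 = 295
n = 9
Mean = 295/9 = 32.7778

Mean = 32.7778


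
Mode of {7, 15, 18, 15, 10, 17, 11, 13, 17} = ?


Frequencies: 7:1, 10:1, 11:1, 13:1, 15:2, 17:2, 18:1
Max frequency = 2
Mode = 15, 17

Mode = 15, 17


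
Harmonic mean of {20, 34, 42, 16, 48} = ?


Sum of reciprocals = 1/20 + 1/34 + 1/42 + 1/16 + 1/48 = 0.186555
HM = 5/0.186555 = 26.8018

HM = 26.8018


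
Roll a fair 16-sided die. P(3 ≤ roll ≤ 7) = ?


Favorable outcomes (3 ≤ roll ≤ 7): 5
Total outcomes = 16
P = 5/16 = 0.3125

P = 0.3125


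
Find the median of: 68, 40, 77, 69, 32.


Sorted: 32, 40, 68, 69, 77
n = 5 (odd)
Middle value = 68

Median = 68


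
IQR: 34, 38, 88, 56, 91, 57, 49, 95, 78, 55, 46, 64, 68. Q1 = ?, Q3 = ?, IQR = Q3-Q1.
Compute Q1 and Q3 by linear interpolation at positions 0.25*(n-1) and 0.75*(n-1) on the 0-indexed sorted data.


Sorted: 34, 38, 46, 49, 55, 56, 57, 64, 68, 78, 88, 91, 95
Q1 (25th %ile) = 49.0000
Q3 (75th %ile) = 78.0000
IQR = 78.0000 - 49.0000 = 29.0000

IQR = 29.0000


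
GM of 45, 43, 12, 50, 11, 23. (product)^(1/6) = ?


Product = 45 × 43 × 12 × 50 × 11 × 23 = 293733000
GM = 293733000^(1/6) = 25.7825

GM = 25.7825


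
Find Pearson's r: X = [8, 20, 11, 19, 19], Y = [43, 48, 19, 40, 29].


Mean X = 15.4000, Mean Y = 35.8000
SD X = 4.923413, SD Y = 10.457533
Cov = 13.480000
r = 13.480000/(4.923413*10.457533) = 0.2618

r = 0.2618


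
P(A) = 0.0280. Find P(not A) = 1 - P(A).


P(not A) = 1 - 0.0280 = 0.9720

P(not A) = 0.9720


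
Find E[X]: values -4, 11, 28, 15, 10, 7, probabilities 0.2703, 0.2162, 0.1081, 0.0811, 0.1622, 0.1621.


E[X] = -4*0.2703 + 11*0.2162 + 28*0.1081 + 15*0.0811 + 10*0.1622 + 7*0.1621
= -1.0812 + 2.3782 + 3.0268 + 1.2165 + 1.6220 + 1.1347
= 8.2970

E[X] = 8.2970


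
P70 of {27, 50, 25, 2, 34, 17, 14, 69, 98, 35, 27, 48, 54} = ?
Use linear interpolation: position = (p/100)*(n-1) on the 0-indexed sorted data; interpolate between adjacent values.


Sorted: 2, 14, 17, 25, 27, 27, 34, 35, 48, 50, 54, 69, 98
n = 13
Index = 70/100 * 12 = 8.4000
Lower = data[8] = 48, Upper = data[9] = 50
P70 = 48 + 0.4000*(2) = 48.8000

P70 = 48.8000


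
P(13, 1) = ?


P(13,1) = 13!/12!
= 6227020800/479001600
= 13

P(13,1) = 13


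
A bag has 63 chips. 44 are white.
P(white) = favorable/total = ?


P = 44/63 = 0.6984

P = 0.6984


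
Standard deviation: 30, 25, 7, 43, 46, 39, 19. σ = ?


Mean = 29.8571
Variance = 168.6939
SD = sqrt(168.6939) = 12.9882

SD = 12.9882


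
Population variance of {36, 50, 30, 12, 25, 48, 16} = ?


Mean = 31.0000
Squared deviations: 25.0000, 361.0000, 1.0000, 361.0000, 36.0000, 289.0000, 225.0000
Sum = 1298.0000
Variance = 1298.0000/7 = 185.4286

Variance = 185.4286


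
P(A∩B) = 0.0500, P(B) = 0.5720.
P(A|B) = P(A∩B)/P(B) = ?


P(A|B) = 0.0500/0.5720 = 0.0874

P(A|B) = 0.0874


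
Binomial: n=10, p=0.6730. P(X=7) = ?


C(10,7) = 120
p^7 = 0.062532
(1-p)^3 = 0.034966
P = 120 * 0.062532 * 0.034966 = 0.2624

P(X=7) = 0.2624


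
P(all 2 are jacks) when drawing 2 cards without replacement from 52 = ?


P(all jacks) = (4/52) × (3/51)
= 0.0045

P = 0.0045


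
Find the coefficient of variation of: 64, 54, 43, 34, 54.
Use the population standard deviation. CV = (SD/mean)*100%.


Mean = 49.8000
SD = 10.3228
CV = (10.3228/49.8000)*100 = 20.7285%

CV = 20.7285%


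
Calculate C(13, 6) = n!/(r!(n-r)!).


C(13,6) = 13!/(6! × 7!)
= 6227020800/(720 × 5040)
= 1716

C(13,6) = 1716


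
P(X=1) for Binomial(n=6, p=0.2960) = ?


C(6,1) = 6
p^1 = 0.296000
(1-p)^5 = 0.172927
P = 6 * 0.296000 * 0.172927 = 0.3071

P(X=1) = 0.3071


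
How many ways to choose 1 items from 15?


C(15,1) = 15!/(1! × 14!)
= 1307674368000/(1 × 87178291200)
= 15

C(15,1) = 15


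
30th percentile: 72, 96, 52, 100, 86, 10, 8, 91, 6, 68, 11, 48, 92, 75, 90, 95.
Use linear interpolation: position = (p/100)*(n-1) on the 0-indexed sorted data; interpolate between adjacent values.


Sorted: 6, 8, 10, 11, 48, 52, 68, 72, 75, 86, 90, 91, 92, 95, 96, 100
n = 16
Index = 30/100 * 15 = 4.5000
Lower = data[4] = 48, Upper = data[5] = 52
P30 = 48 + 0.5000*(4) = 50.0000

P30 = 50.0000


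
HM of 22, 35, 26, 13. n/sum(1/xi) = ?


Sum of reciprocals = 1/22 + 1/35 + 1/26 + 1/13 = 0.189411
HM = 4/0.189411 = 21.1181

HM = 21.1181


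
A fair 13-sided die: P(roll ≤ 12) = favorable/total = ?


Favorable outcomes (roll ≤ 12): 12
Total outcomes = 13
P = 12/13 = 0.9231

P = 0.9231


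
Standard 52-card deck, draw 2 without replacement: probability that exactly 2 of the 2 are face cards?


Hypergeometric: P(X=2) = C(12,2)·C(40,0) / C(52,2)
= 66 × 1 / 1326
= 66/1326 = 0.0498

P = 0.0498


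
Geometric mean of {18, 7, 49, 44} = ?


Product = 18 × 7 × 49 × 44 = 271656
GM = 271656^(1/4) = 22.8299

GM = 22.8299


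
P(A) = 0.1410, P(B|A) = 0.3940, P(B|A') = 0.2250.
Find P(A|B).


P(B) = P(B|A)*P(A) + P(B|A')*P(A')
= 0.3940*0.1410 + 0.2250*0.8590
= 0.055554 + 0.193275 = 0.248829
P(A|B) = 0.055554/0.248829 = 0.2233

P(A|B) = 0.2233


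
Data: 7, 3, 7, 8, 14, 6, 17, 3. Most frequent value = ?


Frequencies: 3:2, 6:1, 7:2, 8:1, 14:1, 17:1
Max frequency = 2
Mode = 3, 7

Mode = 3, 7


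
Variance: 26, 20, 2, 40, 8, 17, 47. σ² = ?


Mean = 22.8571
Squared deviations: 9.8776, 8.1633, 435.0204, 293.8776, 220.7347, 34.3061, 582.8776
Sum = 1584.8571
Variance = 1584.8571/7 = 226.4082

Variance = 226.4082


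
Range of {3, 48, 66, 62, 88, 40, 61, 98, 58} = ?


Max = 98, Min = 3
Range = 98 - 3 = 95

Range = 95


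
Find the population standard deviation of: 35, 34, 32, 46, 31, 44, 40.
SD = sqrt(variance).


Mean = 37.4286
Variance = 30.2449
SD = sqrt(30.2449) = 5.4995

SD = 5.4995


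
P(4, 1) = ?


P(4,1) = 4!/3!
= 24/6
= 4

P(4,1) = 4


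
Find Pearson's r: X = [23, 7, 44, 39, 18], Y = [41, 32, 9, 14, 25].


Mean X = 26.2000, Mean Y = 24.2000
SD X = 13.614698, SD Y = 11.651609
Cov = -122.240000
r = -122.240000/(13.614698*11.651609) = -0.7706

r = -0.7706


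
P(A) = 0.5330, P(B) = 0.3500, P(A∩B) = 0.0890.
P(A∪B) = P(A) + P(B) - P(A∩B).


P(A∪B) = 0.5330 + 0.3500 - 0.0890
= 0.8830 - 0.0890
= 0.7940

P(A∪B) = 0.7940


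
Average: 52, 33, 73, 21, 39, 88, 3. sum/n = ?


Sum = 52 + 33 + 73 + 21 + 39 + 88 + 3 = 309
n = 7
Mean = 309/7 = 44.1429

Mean = 44.1429


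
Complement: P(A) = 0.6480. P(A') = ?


P(not A) = 1 - 0.6480 = 0.3520

P(not A) = 0.3520


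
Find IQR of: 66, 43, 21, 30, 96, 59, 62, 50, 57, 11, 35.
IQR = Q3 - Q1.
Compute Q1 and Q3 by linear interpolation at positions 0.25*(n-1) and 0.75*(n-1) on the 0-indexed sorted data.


Sorted: 11, 21, 30, 35, 43, 50, 57, 59, 62, 66, 96
Q1 (25th %ile) = 32.5000
Q3 (75th %ile) = 60.5000
IQR = 60.5000 - 32.5000 = 28.0000

IQR = 28.0000


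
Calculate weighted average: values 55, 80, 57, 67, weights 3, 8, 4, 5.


Numerator = 55*3 + 80*8 + 57*4 + 67*5 = 1368
Denominator = 3 + 8 + 4 + 5 = 20
WM = 1368/20 = 68.4000

WM = 68.4000


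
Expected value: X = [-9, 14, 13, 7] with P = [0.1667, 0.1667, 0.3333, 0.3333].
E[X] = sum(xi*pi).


E[X] = -9*0.1667 + 14*0.1667 + 13*0.3333 + 7*0.3333
= -1.5003 + 2.3338 + 4.3329 + 2.3331
= 7.4995

E[X] = 7.4995


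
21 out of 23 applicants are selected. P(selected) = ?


P = 21/23 = 0.9130

P = 0.9130


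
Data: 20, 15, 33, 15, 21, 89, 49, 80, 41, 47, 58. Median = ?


Sorted: 15, 15, 20, 21, 33, 41, 47, 49, 58, 80, 89
n = 11 (odd)
Middle value = 41

Median = 41


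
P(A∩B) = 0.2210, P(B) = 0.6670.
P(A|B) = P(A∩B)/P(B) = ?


P(A|B) = 0.2210/0.6670 = 0.3313

P(A|B) = 0.3313


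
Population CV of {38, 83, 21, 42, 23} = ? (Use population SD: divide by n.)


Mean = 41.4000
SD = 22.3482
CV = (22.3482/41.4000)*100 = 53.9810%

CV = 53.9810%


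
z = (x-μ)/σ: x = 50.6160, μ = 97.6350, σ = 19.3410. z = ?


z = (50.6160 - 97.6350)/19.3410
= -47.0190/19.3410
= -2.4311

z = -2.4311


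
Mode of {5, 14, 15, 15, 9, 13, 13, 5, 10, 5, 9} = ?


Frequencies: 5:3, 9:2, 10:1, 13:2, 14:1, 15:2
Max frequency = 3
Mode = 5

Mode = 5


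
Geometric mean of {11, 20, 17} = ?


Product = 11 × 20 × 17 = 3740
GM = 3740^(1/3) = 15.5223

GM = 15.5223


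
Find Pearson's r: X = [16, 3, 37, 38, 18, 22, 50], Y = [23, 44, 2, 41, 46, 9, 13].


Mean X = 26.2857, Mean Y = 25.4286
SD X = 14.877733, SD Y = 16.859564
Cov = -124.408163
r = -124.408163/(14.877733*16.859564) = -0.4960

r = -0.4960


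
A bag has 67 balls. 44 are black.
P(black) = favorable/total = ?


P = 44/67 = 0.6567

P = 0.6567


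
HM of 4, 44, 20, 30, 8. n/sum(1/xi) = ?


Sum of reciprocals = 1/4 + 1/44 + 1/20 + 1/30 + 1/8 = 0.481061
HM = 5/0.481061 = 10.3937

HM = 10.3937


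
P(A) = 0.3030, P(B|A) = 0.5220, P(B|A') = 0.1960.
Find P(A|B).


P(B) = P(B|A)*P(A) + P(B|A')*P(A')
= 0.5220*0.3030 + 0.1960*0.6970
= 0.158166 + 0.136612 = 0.294778
P(A|B) = 0.158166/0.294778 = 0.5366

P(A|B) = 0.5366


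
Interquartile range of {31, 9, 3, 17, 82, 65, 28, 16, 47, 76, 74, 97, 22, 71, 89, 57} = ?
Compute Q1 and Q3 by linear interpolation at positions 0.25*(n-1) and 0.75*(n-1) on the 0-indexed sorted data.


Sorted: 3, 9, 16, 17, 22, 28, 31, 47, 57, 65, 71, 74, 76, 82, 89, 97
Q1 (25th %ile) = 20.7500
Q3 (75th %ile) = 74.5000
IQR = 74.5000 - 20.7500 = 53.7500

IQR = 53.7500


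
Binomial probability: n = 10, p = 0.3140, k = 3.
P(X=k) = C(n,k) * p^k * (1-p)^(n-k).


C(10,3) = 120
p^3 = 0.030959
(1-p)^7 = 0.071494
P = 120 * 0.030959 * 0.071494 = 0.2656

P(X=3) = 0.2656


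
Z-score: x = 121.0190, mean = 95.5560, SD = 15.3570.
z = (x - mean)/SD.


z = (121.0190 - 95.5560)/15.3570
= 25.4630/15.3570
= 1.6581

z = 1.6581


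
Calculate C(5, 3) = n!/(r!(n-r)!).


C(5,3) = 5!/(3! × 2!)
= 120/(6 × 2)
= 10

C(5,3) = 10


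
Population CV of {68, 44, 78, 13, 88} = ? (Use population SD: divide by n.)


Mean = 58.2000
SD = 26.9102
CV = (26.9102/58.2000)*100 = 46.2375%

CV = 46.2375%


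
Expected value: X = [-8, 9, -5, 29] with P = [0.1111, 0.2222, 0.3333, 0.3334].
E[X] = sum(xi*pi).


E[X] = -8*0.1111 + 9*0.2222 - 5*0.3333 + 29*0.3334
= -0.8888 + 1.9998 - 1.6665 + 9.6686
= 9.1131

E[X] = 9.1131


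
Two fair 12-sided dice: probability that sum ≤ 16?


Total outcomes = 12×12 = 144
Favorable (sum ≤ 16): 108
P = 108/144 = 0.7500

P = 0.7500


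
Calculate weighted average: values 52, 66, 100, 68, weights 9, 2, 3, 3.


Numerator = 52*9 + 66*2 + 100*3 + 68*3 = 1104
Denominator = 9 + 2 + 3 + 3 = 17
WM = 1104/17 = 64.9412

WM = 64.9412


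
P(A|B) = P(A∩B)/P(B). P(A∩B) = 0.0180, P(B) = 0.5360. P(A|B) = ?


P(A|B) = 0.0180/0.5360 = 0.0336

P(A|B) = 0.0336


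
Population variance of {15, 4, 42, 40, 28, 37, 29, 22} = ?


Mean = 27.1250
Squared deviations: 147.0156, 534.7656, 221.2656, 165.7656, 0.7656, 97.5156, 3.5156, 26.2656
Sum = 1196.8750
Variance = 1196.8750/8 = 149.6094

Variance = 149.6094


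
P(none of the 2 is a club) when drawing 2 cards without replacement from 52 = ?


P(no clubs) = (39/52) × (38/51)
= 0.5588

P = 0.5588


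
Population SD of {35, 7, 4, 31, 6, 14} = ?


Mean = 16.1667
Variance = 152.4722
SD = sqrt(152.4722) = 12.3480

SD = 12.3480


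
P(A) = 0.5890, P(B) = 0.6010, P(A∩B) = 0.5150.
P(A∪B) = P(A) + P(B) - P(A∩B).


P(A∪B) = 0.5890 + 0.6010 - 0.5150
= 1.1900 - 0.5150
= 0.6750

P(A∪B) = 0.6750


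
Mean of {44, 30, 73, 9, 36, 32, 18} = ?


Sum = 44 + 30 + 73 + 9 + 36 + 32 + 18 = 242
n = 7
Mean = 242/7 = 34.5714

Mean = 34.5714


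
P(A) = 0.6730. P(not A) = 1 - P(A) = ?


P(not A) = 1 - 0.6730 = 0.3270

P(not A) = 0.3270


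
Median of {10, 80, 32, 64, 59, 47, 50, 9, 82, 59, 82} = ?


Sorted: 9, 10, 32, 47, 50, 59, 59, 64, 80, 82, 82
n = 11 (odd)
Middle value = 59

Median = 59


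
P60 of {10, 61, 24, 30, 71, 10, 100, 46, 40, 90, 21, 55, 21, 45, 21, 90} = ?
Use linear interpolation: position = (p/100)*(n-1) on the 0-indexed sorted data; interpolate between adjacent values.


Sorted: 10, 10, 21, 21, 21, 24, 30, 40, 45, 46, 55, 61, 71, 90, 90, 100
n = 16
Index = 60/100 * 15 = 9.0000
Lower = data[9] = 46, Upper = data[10] = 55
P60 = 46 + 0*(9) = 46.0000

P60 = 46.0000


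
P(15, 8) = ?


P(15,8) = 15!/7!
= 1307674368000/5040
= 259459200

P(15,8) = 259459200


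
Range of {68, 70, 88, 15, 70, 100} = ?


Max = 100, Min = 15
Range = 100 - 15 = 85

Range = 85


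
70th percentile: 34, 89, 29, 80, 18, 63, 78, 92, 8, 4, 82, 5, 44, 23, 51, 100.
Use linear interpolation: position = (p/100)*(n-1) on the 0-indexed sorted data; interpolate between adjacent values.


Sorted: 4, 5, 8, 18, 23, 29, 34, 44, 51, 63, 78, 80, 82, 89, 92, 100
n = 16
Index = 70/100 * 15 = 10.5000
Lower = data[10] = 78, Upper = data[11] = 80
P70 = 78 + 0.5000*(2) = 79.0000

P70 = 79.0000


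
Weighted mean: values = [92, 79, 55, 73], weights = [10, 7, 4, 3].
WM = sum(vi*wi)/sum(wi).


Numerator = 92*10 + 79*7 + 55*4 + 73*3 = 1912
Denominator = 10 + 7 + 4 + 3 = 24
WM = 1912/24 = 79.6667

WM = 79.6667


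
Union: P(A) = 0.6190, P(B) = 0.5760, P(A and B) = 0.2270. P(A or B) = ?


P(A∪B) = 0.6190 + 0.5760 - 0.2270
= 1.1950 - 0.2270
= 0.9680

P(A∪B) = 0.9680


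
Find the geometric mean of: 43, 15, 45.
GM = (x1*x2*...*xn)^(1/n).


Product = 43 × 15 × 45 = 29025
GM = 29025^(1/3) = 30.7320

GM = 30.7320


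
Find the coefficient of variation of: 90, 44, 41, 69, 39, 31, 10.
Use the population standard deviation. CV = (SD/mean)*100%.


Mean = 46.2857
SD = 24.0934
CV = (24.0934/46.2857)*100 = 52.0535%

CV = 52.0535%


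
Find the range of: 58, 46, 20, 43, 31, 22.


Max = 58, Min = 20
Range = 58 - 20 = 38

Range = 38


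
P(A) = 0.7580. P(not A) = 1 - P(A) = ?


P(not A) = 1 - 0.7580 = 0.2420

P(not A) = 0.2420


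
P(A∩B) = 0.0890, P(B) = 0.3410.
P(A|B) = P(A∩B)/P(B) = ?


P(A|B) = 0.0890/0.3410 = 0.2610

P(A|B) = 0.2610


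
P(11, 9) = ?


P(11,9) = 11!/2!
= 39916800/2
= 19958400

P(11,9) = 19958400


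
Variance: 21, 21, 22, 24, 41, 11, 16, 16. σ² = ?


Mean = 21.5000
Squared deviations: 0.2500, 0.2500, 0.2500, 6.2500, 380.2500, 110.2500, 30.2500, 30.2500
Sum = 558.0000
Variance = 558.0000/8 = 69.7500

Variance = 69.7500


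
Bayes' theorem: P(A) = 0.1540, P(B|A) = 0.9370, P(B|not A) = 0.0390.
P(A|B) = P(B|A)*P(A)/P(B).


P(B) = P(B|A)*P(A) + P(B|A')*P(A')
= 0.9370*0.1540 + 0.0390*0.8460
= 0.144298 + 0.032994 = 0.177292
P(A|B) = 0.144298/0.177292 = 0.8139

P(A|B) = 0.8139


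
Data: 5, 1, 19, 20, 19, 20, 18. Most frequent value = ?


Frequencies: 1:1, 5:1, 18:1, 19:2, 20:2
Max frequency = 2
Mode = 19, 20

Mode = 19, 20


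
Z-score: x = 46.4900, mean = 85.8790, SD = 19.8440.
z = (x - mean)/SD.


z = (46.4900 - 85.8790)/19.8440
= -39.3890/19.8440
= -1.9849

z = -1.9849


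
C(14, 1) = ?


C(14,1) = 14!/(1! × 13!)
= 87178291200/(1 × 6227020800)
= 14

C(14,1) = 14


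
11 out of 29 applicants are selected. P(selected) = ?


P = 11/29 = 0.3793

P = 0.3793


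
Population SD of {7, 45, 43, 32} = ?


Mean = 31.7500
Variance = 228.6875
SD = sqrt(228.6875) = 15.1224

SD = 15.1224


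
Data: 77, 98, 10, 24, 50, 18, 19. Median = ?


Sorted: 10, 18, 19, 24, 50, 77, 98
n = 7 (odd)
Middle value = 24

Median = 24


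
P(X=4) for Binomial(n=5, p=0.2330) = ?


C(5,4) = 5
p^4 = 0.002947
(1-p)^1 = 0.767000
P = 5 * 0.002947 * 0.767000 = 0.0113

P(X=4) = 0.0113


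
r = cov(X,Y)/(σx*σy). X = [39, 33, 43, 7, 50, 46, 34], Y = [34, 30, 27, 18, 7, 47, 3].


Mean X = 36.0000, Mean Y = 23.7143
SD X = 13.136644, SD Y = 14.339897
Cov = 34.428571
r = 34.428571/(13.136644*14.339897) = 0.1828

r = 0.1828


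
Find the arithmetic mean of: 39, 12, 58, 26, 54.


Sum = 39 + 12 + 58 + 26 + 54 = 189
n = 5
Mean = 189/5 = 37.8000

Mean = 37.8000


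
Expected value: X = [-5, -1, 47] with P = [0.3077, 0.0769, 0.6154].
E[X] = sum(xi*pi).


E[X] = -5*0.3077 - 1*0.0769 + 47*0.6154
= -1.5385 - 0.0769 + 28.9238
= 27.3084

E[X] = 27.3084


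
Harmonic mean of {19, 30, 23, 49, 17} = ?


Sum of reciprocals = 1/19 + 1/30 + 1/23 + 1/49 + 1/17 = 0.208675
HM = 5/0.208675 = 23.9607

HM = 23.9607


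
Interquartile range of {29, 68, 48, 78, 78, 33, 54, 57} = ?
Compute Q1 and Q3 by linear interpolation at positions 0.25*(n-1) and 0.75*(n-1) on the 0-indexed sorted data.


Sorted: 29, 33, 48, 54, 57, 68, 78, 78
Q1 (25th %ile) = 44.2500
Q3 (75th %ile) = 70.5000
IQR = 70.5000 - 44.2500 = 26.2500

IQR = 26.2500


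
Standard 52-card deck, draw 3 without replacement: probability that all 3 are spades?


P(all spades) = (13/52) × (12/51) × (11/50)
= 0.0129

P = 0.0129


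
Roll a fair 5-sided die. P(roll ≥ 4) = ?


Favorable outcomes (roll ≥ 4): 2
Total outcomes = 5
P = 2/5 = 0.4000

P = 0.4000


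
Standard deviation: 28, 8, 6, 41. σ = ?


Mean = 20.7500
Variance = 210.6875
SD = sqrt(210.6875) = 14.5151

SD = 14.5151


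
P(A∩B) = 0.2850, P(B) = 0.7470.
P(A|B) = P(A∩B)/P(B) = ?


P(A|B) = 0.2850/0.7470 = 0.3815

P(A|B) = 0.3815


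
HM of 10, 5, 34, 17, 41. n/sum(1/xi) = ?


Sum of reciprocals = 1/10 + 1/5 + 1/34 + 1/17 + 1/41 = 0.412626
HM = 5/0.412626 = 12.1175

HM = 12.1175


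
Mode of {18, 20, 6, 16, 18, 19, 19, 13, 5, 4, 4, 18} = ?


Frequencies: 4:2, 5:1, 6:1, 13:1, 16:1, 18:3, 19:2, 20:1
Max frequency = 3
Mode = 18

Mode = 18


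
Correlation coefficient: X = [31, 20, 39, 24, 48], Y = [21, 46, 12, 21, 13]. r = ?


Mean X = 32.4000, Mean Y = 22.6000
SD X = 10.131140, SD Y = 12.306096
Cov = -98.840000
r = -98.840000/(10.131140*12.306096) = -0.7928

r = -0.7928


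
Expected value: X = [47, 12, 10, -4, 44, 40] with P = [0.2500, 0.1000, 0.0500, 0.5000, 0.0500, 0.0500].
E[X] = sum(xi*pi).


E[X] = 47*0.2500 + 12*0.1000 + 10*0.0500 - 4*0.5000 + 44*0.0500 + 40*0.0500
= 11.7500 + 1.2000 + 0.5000 - 2.0000 + 2.2000 + 2.0000
= 15.6500

E[X] = 15.6500


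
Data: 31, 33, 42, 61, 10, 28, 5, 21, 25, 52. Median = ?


Sorted: 5, 10, 21, 25, 28, 31, 33, 42, 52, 61
n = 10 (even)
Middle values: 28 and 31
Median = (28+31)/2 = 29.5000

Median = 29.5000


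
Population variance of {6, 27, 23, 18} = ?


Mean = 18.5000
Squared deviations: 156.2500, 72.2500, 20.2500, 0.2500
Sum = 249.0000
Variance = 249.0000/4 = 62.2500

Variance = 62.2500


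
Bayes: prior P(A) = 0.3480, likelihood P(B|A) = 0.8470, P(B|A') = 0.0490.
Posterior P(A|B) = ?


P(B) = P(B|A)*P(A) + P(B|A')*P(A')
= 0.8470*0.3480 + 0.0490*0.6520
= 0.294756 + 0.031948 = 0.326704
P(A|B) = 0.294756/0.326704 = 0.9022

P(A|B) = 0.9022


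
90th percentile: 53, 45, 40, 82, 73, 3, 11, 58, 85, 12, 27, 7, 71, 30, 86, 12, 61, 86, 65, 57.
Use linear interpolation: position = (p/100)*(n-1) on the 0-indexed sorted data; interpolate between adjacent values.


Sorted: 3, 7, 11, 12, 12, 27, 30, 40, 45, 53, 57, 58, 61, 65, 71, 73, 82, 85, 86, 86
n = 20
Index = 90/100 * 19 = 17.1000
Lower = data[17] = 85, Upper = data[18] = 86
P90 = 85 + 0.1000*(1) = 85.1000

P90 = 85.1000


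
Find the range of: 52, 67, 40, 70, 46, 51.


Max = 70, Min = 40
Range = 70 - 40 = 30

Range = 30


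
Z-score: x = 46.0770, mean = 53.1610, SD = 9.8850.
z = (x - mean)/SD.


z = (46.0770 - 53.1610)/9.8850
= -7.0840/9.8850
= -0.7166

z = -0.7166


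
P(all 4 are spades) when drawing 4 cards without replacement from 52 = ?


P(all spades) = (13/52) × (12/51) × (11/50) × (10/49)
= 0.0026

P = 0.0026


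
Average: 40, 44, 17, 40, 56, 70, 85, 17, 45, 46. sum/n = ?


Sum = 40 + 44 + 17 + 40 + 56 + 70 + 85 + 17 + 45 + 46 = 460
n = 10
Mean = 460/10 = 46.0000

Mean = 46.0000


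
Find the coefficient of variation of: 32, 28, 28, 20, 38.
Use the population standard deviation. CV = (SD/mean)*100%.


Mean = 29.2000
SD = 5.8788
CV = (5.8788/29.2000)*100 = 20.1328%

CV = 20.1328%


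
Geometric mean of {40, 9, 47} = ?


Product = 40 × 9 × 47 = 16920
GM = 16920^(1/3) = 25.6724

GM = 25.6724


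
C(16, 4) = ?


C(16,4) = 16!/(4! × 12!)
= 20922789888000/(24 × 479001600)
= 1820

C(16,4) = 1820


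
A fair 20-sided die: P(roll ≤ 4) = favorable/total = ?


Favorable outcomes (roll ≤ 4): 4
Total outcomes = 20
P = 4/20 = 0.2000

P = 0.2000


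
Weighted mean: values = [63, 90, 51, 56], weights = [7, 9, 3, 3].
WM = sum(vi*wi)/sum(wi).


Numerator = 63*7 + 90*9 + 51*3 + 56*3 = 1572
Denominator = 7 + 9 + 3 + 3 = 22
WM = 1572/22 = 71.4545

WM = 71.4545


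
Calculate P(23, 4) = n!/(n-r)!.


P(23,4) = 23!/19!
= 25852016738884976640000/121645100408832000
= 212520

P(23,4) = 212520


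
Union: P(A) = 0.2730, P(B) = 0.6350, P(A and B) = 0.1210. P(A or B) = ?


P(A∪B) = 0.2730 + 0.6350 - 0.1210
= 0.9080 - 0.1210
= 0.7870

P(A∪B) = 0.7870


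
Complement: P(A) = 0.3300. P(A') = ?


P(not A) = 1 - 0.3300 = 0.6700

P(not A) = 0.6700


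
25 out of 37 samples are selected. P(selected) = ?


P = 25/37 = 0.6757

P = 0.6757


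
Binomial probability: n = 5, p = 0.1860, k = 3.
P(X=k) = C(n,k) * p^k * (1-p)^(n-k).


C(5,3) = 10
p^3 = 0.006435
(1-p)^2 = 0.662596
P = 10 * 0.006435 * 0.662596 = 0.0426

P(X=3) = 0.0426


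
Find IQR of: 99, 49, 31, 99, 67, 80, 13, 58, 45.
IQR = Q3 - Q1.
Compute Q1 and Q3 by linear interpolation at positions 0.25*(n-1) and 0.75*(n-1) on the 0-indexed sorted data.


Sorted: 13, 31, 45, 49, 58, 67, 80, 99, 99
Q1 (25th %ile) = 45.0000
Q3 (75th %ile) = 80.0000
IQR = 80.0000 - 45.0000 = 35.0000

IQR = 35.0000


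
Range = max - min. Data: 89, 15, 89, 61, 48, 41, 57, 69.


Max = 89, Min = 15
Range = 89 - 15 = 74

Range = 74


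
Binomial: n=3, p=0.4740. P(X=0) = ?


C(3,0) = 1
p^0 = 1.000000
(1-p)^3 = 0.145532
P = 1 * 1.000000 * 0.145532 = 0.1455

P(X=0) = 0.1455


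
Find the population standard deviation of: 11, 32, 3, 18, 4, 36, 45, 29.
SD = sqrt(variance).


Mean = 22.2500
Variance = 211.9375
SD = sqrt(211.9375) = 14.5581

SD = 14.5581


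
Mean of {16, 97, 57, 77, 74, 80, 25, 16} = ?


Sum = 16 + 97 + 57 + 77 + 74 + 80 + 25 + 16 = 442
n = 8
Mean = 442/8 = 55.2500

Mean = 55.2500


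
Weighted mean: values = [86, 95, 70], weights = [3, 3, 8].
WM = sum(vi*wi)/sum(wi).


Numerator = 86*3 + 95*3 + 70*8 = 1103
Denominator = 3 + 3 + 8 = 14
WM = 1103/14 = 78.7857

WM = 78.7857


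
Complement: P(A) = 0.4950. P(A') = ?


P(not A) = 1 - 0.4950 = 0.5050

P(not A) = 0.5050


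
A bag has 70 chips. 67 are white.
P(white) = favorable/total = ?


P = 67/70 = 0.9571

P = 0.9571


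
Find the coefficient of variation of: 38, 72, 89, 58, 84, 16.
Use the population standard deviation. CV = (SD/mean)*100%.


Mean = 59.5000
SD = 25.7666
CV = (25.7666/59.5000)*100 = 43.3052%

CV = 43.3052%


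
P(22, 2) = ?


P(22,2) = 22!/20!
= 1124000727777607680000/2432902008176640000
= 462

P(22,2) = 462


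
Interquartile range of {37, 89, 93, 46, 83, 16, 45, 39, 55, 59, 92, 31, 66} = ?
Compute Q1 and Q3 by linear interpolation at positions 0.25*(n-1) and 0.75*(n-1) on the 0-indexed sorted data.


Sorted: 16, 31, 37, 39, 45, 46, 55, 59, 66, 83, 89, 92, 93
Q1 (25th %ile) = 39.0000
Q3 (75th %ile) = 83.0000
IQR = 83.0000 - 39.0000 = 44.0000

IQR = 44.0000


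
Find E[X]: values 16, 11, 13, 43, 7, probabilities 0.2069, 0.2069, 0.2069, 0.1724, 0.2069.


E[X] = 16*0.2069 + 11*0.2069 + 13*0.2069 + 43*0.1724 + 7*0.2069
= 3.3104 + 2.2759 + 2.6897 + 7.4132 + 1.4483
= 17.1375

E[X] = 17.1375


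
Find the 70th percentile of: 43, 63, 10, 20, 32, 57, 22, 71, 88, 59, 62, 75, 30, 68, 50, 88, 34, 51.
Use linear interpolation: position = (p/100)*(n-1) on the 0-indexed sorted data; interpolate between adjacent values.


Sorted: 10, 20, 22, 30, 32, 34, 43, 50, 51, 57, 59, 62, 63, 68, 71, 75, 88, 88
n = 18
Index = 70/100 * 17 = 11.9000
Lower = data[11] = 62, Upper = data[12] = 63
P70 = 62 + 0.9000*(1) = 62.9000

P70 = 62.9000
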